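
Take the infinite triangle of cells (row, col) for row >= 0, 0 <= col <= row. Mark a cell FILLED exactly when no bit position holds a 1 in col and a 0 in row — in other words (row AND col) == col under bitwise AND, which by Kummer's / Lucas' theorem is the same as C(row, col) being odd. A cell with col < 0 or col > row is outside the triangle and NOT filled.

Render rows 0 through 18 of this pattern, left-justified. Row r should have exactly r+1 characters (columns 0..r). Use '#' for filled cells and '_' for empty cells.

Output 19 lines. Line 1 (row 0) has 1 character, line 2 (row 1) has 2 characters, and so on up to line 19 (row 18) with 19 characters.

r0=0: #
r1=1: ##
r2=10: #_#
r3=11: ####
r4=100: #___#
r5=101: ##__##
r6=110: #_#_#_#
r7=111: ########
r8=1000: #_______#
r9=1001: ##______##
r10=1010: #_#_____#_#
r11=1011: ####____####
r12=1100: #___#___#___#
r13=1101: ##__##__##__##
r14=1110: #_#_#_#_#_#_#_#
r15=1111: ################
r16=10000: #_______________#
r17=10001: ##______________##
r18=10010: #_#_____________#_#

Answer: #
##
#_#
####
#___#
##__##
#_#_#_#
########
#_______#
##______##
#_#_____#_#
####____####
#___#___#___#
##__##__##__##
#_#_#_#_#_#_#_#
################
#_______________#
##______________##
#_#_____________#_#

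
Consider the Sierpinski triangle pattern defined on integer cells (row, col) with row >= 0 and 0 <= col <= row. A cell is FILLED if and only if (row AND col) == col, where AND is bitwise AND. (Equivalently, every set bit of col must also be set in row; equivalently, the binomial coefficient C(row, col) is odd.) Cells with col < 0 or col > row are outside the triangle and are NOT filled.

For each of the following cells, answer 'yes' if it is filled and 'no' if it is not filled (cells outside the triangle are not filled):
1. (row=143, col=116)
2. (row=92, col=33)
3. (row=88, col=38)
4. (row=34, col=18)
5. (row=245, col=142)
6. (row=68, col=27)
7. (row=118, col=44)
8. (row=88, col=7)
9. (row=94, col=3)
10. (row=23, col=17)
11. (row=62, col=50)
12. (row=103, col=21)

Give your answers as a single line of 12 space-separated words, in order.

Answer: no no no no no no no no no yes yes no

Derivation:
(143,116): row=0b10001111, col=0b1110100, row AND col = 0b100 = 4; 4 != 116 -> empty
(92,33): row=0b1011100, col=0b100001, row AND col = 0b0 = 0; 0 != 33 -> empty
(88,38): row=0b1011000, col=0b100110, row AND col = 0b0 = 0; 0 != 38 -> empty
(34,18): row=0b100010, col=0b10010, row AND col = 0b10 = 2; 2 != 18 -> empty
(245,142): row=0b11110101, col=0b10001110, row AND col = 0b10000100 = 132; 132 != 142 -> empty
(68,27): row=0b1000100, col=0b11011, row AND col = 0b0 = 0; 0 != 27 -> empty
(118,44): row=0b1110110, col=0b101100, row AND col = 0b100100 = 36; 36 != 44 -> empty
(88,7): row=0b1011000, col=0b111, row AND col = 0b0 = 0; 0 != 7 -> empty
(94,3): row=0b1011110, col=0b11, row AND col = 0b10 = 2; 2 != 3 -> empty
(23,17): row=0b10111, col=0b10001, row AND col = 0b10001 = 17; 17 == 17 -> filled
(62,50): row=0b111110, col=0b110010, row AND col = 0b110010 = 50; 50 == 50 -> filled
(103,21): row=0b1100111, col=0b10101, row AND col = 0b101 = 5; 5 != 21 -> empty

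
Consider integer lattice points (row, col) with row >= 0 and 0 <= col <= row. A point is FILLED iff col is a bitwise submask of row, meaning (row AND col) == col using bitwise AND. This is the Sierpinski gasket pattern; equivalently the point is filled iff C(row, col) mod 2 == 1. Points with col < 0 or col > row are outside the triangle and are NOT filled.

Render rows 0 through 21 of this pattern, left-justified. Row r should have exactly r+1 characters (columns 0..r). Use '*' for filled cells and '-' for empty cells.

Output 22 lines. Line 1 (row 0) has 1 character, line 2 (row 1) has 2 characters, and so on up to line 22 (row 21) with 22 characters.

Answer: *
**
*-*
****
*---*
**--**
*-*-*-*
********
*-------*
**------**
*-*-----*-*
****----****
*---*---*---*
**--**--**--**
*-*-*-*-*-*-*-*
****************
*---------------*
**--------------**
*-*-------------*-*
****------------****
*---*-----------*---*
**--**----------**--**

Derivation:
r0=0: *
r1=1: **
r2=10: *-*
r3=11: ****
r4=100: *---*
r5=101: **--**
r6=110: *-*-*-*
r7=111: ********
r8=1000: *-------*
r9=1001: **------**
r10=1010: *-*-----*-*
r11=1011: ****----****
r12=1100: *---*---*---*
r13=1101: **--**--**--**
r14=1110: *-*-*-*-*-*-*-*
r15=1111: ****************
r16=10000: *---------------*
r17=10001: **--------------**
r18=10010: *-*-------------*-*
r19=10011: ****------------****
r20=10100: *---*-----------*---*
r21=10101: **--**----------**--**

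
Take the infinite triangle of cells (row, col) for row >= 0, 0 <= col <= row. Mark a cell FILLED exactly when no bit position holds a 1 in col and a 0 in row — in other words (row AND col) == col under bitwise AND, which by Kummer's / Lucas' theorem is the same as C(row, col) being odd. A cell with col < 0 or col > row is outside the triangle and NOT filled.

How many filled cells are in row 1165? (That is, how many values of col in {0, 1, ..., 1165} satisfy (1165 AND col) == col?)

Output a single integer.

Answer: 32

Derivation:
1165 in binary = 10010001101
popcount(1165) = number of 1-bits in 10010001101 = 5
A col c satisfies (1165 AND c) == c iff every set bit of c is also set in 1165; each of the 5 set bits of 1165 can independently be on or off in c.
count = 2^5 = 32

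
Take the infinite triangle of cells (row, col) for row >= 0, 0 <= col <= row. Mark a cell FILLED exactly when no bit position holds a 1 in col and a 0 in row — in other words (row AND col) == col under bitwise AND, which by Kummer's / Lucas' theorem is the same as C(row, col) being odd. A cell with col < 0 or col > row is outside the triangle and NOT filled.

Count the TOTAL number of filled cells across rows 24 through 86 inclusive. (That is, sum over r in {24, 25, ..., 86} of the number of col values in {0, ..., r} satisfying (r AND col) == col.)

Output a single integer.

Answer: 832

Derivation:
r24=11000 pc2: +4 =4
r25=11001 pc3: +8 =12
r26=11010 pc3: +8 =20
r27=11011 pc4: +16 =36
r28=11100 pc3: +8 =44
r29=11101 pc4: +16 =60
r30=11110 pc4: +16 =76
r31=11111 pc5: +32 =108
r32=100000 pc1: +2 =110
r33=100001 pc2: +4 =114
r34=100010 pc2: +4 =118
r35=100011 pc3: +8 =126
r36=100100 pc2: +4 =130
r37=100101 pc3: +8 =138
r38=100110 pc3: +8 =146
r39=100111 pc4: +16 =162
r40=101000 pc2: +4 =166
r41=101001 pc3: +8 =174
r42=101010 pc3: +8 =182
r43=101011 pc4: +16 =198
r44=101100 pc3: +8 =206
r45=101101 pc4: +16 =222
r46=101110 pc4: +16 =238
r47=101111 pc5: +32 =270
r48=110000 pc2: +4 =274
r49=110001 pc3: +8 =282
r50=110010 pc3: +8 =290
r51=110011 pc4: +16 =306
r52=110100 pc3: +8 =314
r53=110101 pc4: +16 =330
r54=110110 pc4: +16 =346
r55=110111 pc5: +32 =378
r56=111000 pc3: +8 =386
r57=111001 pc4: +16 =402
r58=111010 pc4: +16 =418
r59=111011 pc5: +32 =450
r60=111100 pc4: +16 =466
r61=111101 pc5: +32 =498
r62=111110 pc5: +32 =530
r63=111111 pc6: +64 =594
r64=1000000 pc1: +2 =596
r65=1000001 pc2: +4 =600
r66=1000010 pc2: +4 =604
r67=1000011 pc3: +8 =612
r68=1000100 pc2: +4 =616
r69=1000101 pc3: +8 =624
r70=1000110 pc3: +8 =632
r71=1000111 pc4: +16 =648
r72=1001000 pc2: +4 =652
r73=1001001 pc3: +8 =660
r74=1001010 pc3: +8 =668
r75=1001011 pc4: +16 =684
r76=1001100 pc3: +8 =692
r77=1001101 pc4: +16 =708
r78=1001110 pc4: +16 =724
r79=1001111 pc5: +32 =756
r80=1010000 pc2: +4 =760
r81=1010001 pc3: +8 =768
r82=1010010 pc3: +8 =776
r83=1010011 pc4: +16 =792
r84=1010100 pc3: +8 =800
r85=1010101 pc4: +16 =816
r86=1010110 pc4: +16 =832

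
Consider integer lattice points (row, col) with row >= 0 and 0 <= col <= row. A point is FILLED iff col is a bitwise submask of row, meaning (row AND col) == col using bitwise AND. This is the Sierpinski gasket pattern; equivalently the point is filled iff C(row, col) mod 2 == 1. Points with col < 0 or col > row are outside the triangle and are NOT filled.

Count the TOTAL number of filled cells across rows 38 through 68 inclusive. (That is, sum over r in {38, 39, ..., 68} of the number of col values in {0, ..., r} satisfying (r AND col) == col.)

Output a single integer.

r38=100110 pc3: +8 =8
r39=100111 pc4: +16 =24
r40=101000 pc2: +4 =28
r41=101001 pc3: +8 =36
r42=101010 pc3: +8 =44
r43=101011 pc4: +16 =60
r44=101100 pc3: +8 =68
r45=101101 pc4: +16 =84
r46=101110 pc4: +16 =100
r47=101111 pc5: +32 =132
r48=110000 pc2: +4 =136
r49=110001 pc3: +8 =144
r50=110010 pc3: +8 =152
r51=110011 pc4: +16 =168
r52=110100 pc3: +8 =176
r53=110101 pc4: +16 =192
r54=110110 pc4: +16 =208
r55=110111 pc5: +32 =240
r56=111000 pc3: +8 =248
r57=111001 pc4: +16 =264
r58=111010 pc4: +16 =280
r59=111011 pc5: +32 =312
r60=111100 pc4: +16 =328
r61=111101 pc5: +32 =360
r62=111110 pc5: +32 =392
r63=111111 pc6: +64 =456
r64=1000000 pc1: +2 =458
r65=1000001 pc2: +4 =462
r66=1000010 pc2: +4 =466
r67=1000011 pc3: +8 =474
r68=1000100 pc2: +4 =478

Answer: 478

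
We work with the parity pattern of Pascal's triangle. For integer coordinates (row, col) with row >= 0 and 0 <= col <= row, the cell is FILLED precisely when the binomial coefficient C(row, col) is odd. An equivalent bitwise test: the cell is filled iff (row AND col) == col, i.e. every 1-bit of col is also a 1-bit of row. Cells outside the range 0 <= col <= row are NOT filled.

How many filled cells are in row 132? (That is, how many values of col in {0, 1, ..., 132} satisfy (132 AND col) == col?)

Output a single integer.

Answer: 4

Derivation:
132 in binary = 10000100
popcount(132) = number of 1-bits in 10000100 = 2
A col c satisfies (132 AND c) == c iff every set bit of c is also set in 132; each of the 2 set bits of 132 can independently be on or off in c.
count = 2^2 = 4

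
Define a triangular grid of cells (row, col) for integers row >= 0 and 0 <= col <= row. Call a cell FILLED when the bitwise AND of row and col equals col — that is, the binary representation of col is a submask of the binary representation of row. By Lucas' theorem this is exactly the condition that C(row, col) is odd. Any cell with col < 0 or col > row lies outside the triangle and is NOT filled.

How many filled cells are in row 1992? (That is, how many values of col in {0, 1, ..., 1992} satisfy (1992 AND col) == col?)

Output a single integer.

1992 in binary = 11111001000
popcount(1992) = number of 1-bits in 11111001000 = 6
A col c satisfies (1992 AND c) == c iff every set bit of c is also set in 1992; each of the 6 set bits of 1992 can independently be on or off in c.
count = 2^6 = 64

Answer: 64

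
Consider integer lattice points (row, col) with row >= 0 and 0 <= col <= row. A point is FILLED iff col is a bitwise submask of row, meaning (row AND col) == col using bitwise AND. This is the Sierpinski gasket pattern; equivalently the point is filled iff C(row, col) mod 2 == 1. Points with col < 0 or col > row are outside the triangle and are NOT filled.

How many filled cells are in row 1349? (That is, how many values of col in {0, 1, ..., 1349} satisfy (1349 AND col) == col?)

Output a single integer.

1349 in binary = 10101000101
popcount(1349) = number of 1-bits in 10101000101 = 5
A col c satisfies (1349 AND c) == c iff every set bit of c is also set in 1349; each of the 5 set bits of 1349 can independently be on or off in c.
count = 2^5 = 32

Answer: 32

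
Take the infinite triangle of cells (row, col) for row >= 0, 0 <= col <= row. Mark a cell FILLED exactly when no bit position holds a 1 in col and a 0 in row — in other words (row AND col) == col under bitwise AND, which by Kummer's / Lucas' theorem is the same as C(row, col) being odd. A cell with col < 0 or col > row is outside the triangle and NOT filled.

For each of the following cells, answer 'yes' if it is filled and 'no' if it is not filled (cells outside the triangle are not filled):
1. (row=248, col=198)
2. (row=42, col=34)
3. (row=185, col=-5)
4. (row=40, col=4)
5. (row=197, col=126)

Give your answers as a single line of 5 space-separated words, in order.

Answer: no yes no no no

Derivation:
(248,198): row=0b11111000, col=0b11000110, row AND col = 0b11000000 = 192; 192 != 198 -> empty
(42,34): row=0b101010, col=0b100010, row AND col = 0b100010 = 34; 34 == 34 -> filled
(185,-5): col outside [0, 185] -> not filled
(40,4): row=0b101000, col=0b100, row AND col = 0b0 = 0; 0 != 4 -> empty
(197,126): row=0b11000101, col=0b1111110, row AND col = 0b1000100 = 68; 68 != 126 -> empty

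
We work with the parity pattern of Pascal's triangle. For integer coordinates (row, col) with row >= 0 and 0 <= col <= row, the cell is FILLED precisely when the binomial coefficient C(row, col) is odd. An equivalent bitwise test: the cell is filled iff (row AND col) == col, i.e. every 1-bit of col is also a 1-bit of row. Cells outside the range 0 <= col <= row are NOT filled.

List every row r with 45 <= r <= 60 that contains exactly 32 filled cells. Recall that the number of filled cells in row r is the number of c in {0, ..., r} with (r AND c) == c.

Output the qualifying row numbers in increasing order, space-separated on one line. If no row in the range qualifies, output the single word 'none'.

Answer: 47 55 59

Derivation:
Row r has 2^popcount(r) filled cells, so we need popcount(r) = log2(32) = 5.
Scan r = 45..60 and keep those with exactly 5 one-bits:
r=45=101101 popcount=4 -> skip
r=46=101110 popcount=4 -> skip
r=47=101111 popcount=5 -> KEEP
r=48=110000 popcount=2 -> skip
r=49=110001 popcount=3 -> skip
r=50=110010 popcount=3 -> skip
r=51=110011 popcount=4 -> skip
r=52=110100 popcount=3 -> skip
r=53=110101 popcount=4 -> skip
r=54=110110 popcount=4 -> skip
r=55=110111 popcount=5 -> KEEP
r=56=111000 popcount=3 -> skip
r=57=111001 popcount=4 -> skip
r=58=111010 popcount=4 -> skip
r=59=111011 popcount=5 -> KEEP
r=60=111100 popcount=4 -> skip
Kept rows: 47 55 59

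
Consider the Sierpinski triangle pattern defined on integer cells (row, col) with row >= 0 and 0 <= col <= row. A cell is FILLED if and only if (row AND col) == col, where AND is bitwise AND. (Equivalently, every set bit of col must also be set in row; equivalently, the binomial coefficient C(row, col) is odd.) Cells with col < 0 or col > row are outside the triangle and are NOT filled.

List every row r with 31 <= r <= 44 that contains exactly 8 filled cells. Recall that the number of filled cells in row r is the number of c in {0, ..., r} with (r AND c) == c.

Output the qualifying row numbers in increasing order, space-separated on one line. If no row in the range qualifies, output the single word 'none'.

Answer: 35 37 38 41 42 44

Derivation:
Row r has 2^popcount(r) filled cells, so we need popcount(r) = log2(8) = 3.
Scan r = 31..44 and keep those with exactly 3 one-bits:
r=31=11111 popcount=5 -> skip
r=32=100000 popcount=1 -> skip
r=33=100001 popcount=2 -> skip
r=34=100010 popcount=2 -> skip
r=35=100011 popcount=3 -> KEEP
r=36=100100 popcount=2 -> skip
r=37=100101 popcount=3 -> KEEP
r=38=100110 popcount=3 -> KEEP
r=39=100111 popcount=4 -> skip
r=40=101000 popcount=2 -> skip
r=41=101001 popcount=3 -> KEEP
r=42=101010 popcount=3 -> KEEP
r=43=101011 popcount=4 -> skip
r=44=101100 popcount=3 -> KEEP
Kept rows: 35 37 38 41 42 44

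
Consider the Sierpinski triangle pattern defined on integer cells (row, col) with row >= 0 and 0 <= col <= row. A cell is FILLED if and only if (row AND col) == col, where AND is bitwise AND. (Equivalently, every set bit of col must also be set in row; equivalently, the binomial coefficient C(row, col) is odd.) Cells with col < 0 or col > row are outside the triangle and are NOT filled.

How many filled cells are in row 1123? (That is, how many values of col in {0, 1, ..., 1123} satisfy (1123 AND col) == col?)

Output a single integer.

1123 in binary = 10001100011
popcount(1123) = number of 1-bits in 10001100011 = 5
A col c satisfies (1123 AND c) == c iff every set bit of c is also set in 1123; each of the 5 set bits of 1123 can independently be on or off in c.
count = 2^5 = 32

Answer: 32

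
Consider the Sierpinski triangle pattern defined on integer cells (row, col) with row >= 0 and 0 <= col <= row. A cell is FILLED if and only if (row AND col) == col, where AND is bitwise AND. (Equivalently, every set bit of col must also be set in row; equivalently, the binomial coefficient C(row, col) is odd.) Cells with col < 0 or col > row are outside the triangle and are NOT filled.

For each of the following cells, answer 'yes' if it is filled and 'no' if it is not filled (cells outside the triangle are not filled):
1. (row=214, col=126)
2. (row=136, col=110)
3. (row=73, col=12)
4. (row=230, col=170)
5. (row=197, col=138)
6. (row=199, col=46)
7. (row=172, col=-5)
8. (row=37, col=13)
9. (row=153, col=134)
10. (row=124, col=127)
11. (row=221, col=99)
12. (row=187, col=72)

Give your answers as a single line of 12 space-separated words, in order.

Answer: no no no no no no no no no no no no

Derivation:
(214,126): row=0b11010110, col=0b1111110, row AND col = 0b1010110 = 86; 86 != 126 -> empty
(136,110): row=0b10001000, col=0b1101110, row AND col = 0b1000 = 8; 8 != 110 -> empty
(73,12): row=0b1001001, col=0b1100, row AND col = 0b1000 = 8; 8 != 12 -> empty
(230,170): row=0b11100110, col=0b10101010, row AND col = 0b10100010 = 162; 162 != 170 -> empty
(197,138): row=0b11000101, col=0b10001010, row AND col = 0b10000000 = 128; 128 != 138 -> empty
(199,46): row=0b11000111, col=0b101110, row AND col = 0b110 = 6; 6 != 46 -> empty
(172,-5): col outside [0, 172] -> not filled
(37,13): row=0b100101, col=0b1101, row AND col = 0b101 = 5; 5 != 13 -> empty
(153,134): row=0b10011001, col=0b10000110, row AND col = 0b10000000 = 128; 128 != 134 -> empty
(124,127): col outside [0, 124] -> not filled
(221,99): row=0b11011101, col=0b1100011, row AND col = 0b1000001 = 65; 65 != 99 -> empty
(187,72): row=0b10111011, col=0b1001000, row AND col = 0b1000 = 8; 8 != 72 -> empty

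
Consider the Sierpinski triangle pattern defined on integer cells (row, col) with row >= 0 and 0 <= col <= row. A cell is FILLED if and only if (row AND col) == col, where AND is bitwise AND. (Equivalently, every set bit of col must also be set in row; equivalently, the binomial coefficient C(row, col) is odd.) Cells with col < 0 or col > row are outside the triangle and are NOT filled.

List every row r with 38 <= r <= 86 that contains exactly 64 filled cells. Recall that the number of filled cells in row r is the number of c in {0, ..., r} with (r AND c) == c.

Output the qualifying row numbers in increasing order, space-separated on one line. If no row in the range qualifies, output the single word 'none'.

Row r has 2^popcount(r) filled cells, so we need popcount(r) = log2(64) = 6.
Scan r = 38..86 and keep those with exactly 6 one-bits:
r=38=100110 popcount=3 -> skip
r=39=100111 popcount=4 -> skip
r=40=101000 popcount=2 -> skip
r=41=101001 popcount=3 -> skip
r=42=101010 popcount=3 -> skip
r=43=101011 popcount=4 -> skip
r=44=101100 popcount=3 -> skip
r=45=101101 popcount=4 -> skip
r=46=101110 popcount=4 -> skip
r=47=101111 popcount=5 -> skip
r=48=110000 popcount=2 -> skip
r=49=110001 popcount=3 -> skip
r=50=110010 popcount=3 -> skip
r=51=110011 popcount=4 -> skip
r=52=110100 popcount=3 -> skip
r=53=110101 popcount=4 -> skip
r=54=110110 popcount=4 -> skip
r=55=110111 popcount=5 -> skip
r=56=111000 popcount=3 -> skip
r=57=111001 popcount=4 -> skip
r=58=111010 popcount=4 -> skip
r=59=111011 popcount=5 -> skip
r=60=111100 popcount=4 -> skip
r=61=111101 popcount=5 -> skip
r=62=111110 popcount=5 -> skip
r=63=111111 popcount=6 -> KEEP
r=64=1000000 popcount=1 -> skip
r=65=1000001 popcount=2 -> skip
r=66=1000010 popcount=2 -> skip
r=67=1000011 popcount=3 -> skip
r=68=1000100 popcount=2 -> skip
r=69=1000101 popcount=3 -> skip
r=70=1000110 popcount=3 -> skip
r=71=1000111 popcount=4 -> skip
r=72=1001000 popcount=2 -> skip
r=73=1001001 popcount=3 -> skip
r=74=1001010 popcount=3 -> skip
r=75=1001011 popcount=4 -> skip
r=76=1001100 popcount=3 -> skip
r=77=1001101 popcount=4 -> skip
r=78=1001110 popcount=4 -> skip
r=79=1001111 popcount=5 -> skip
r=80=1010000 popcount=2 -> skip
r=81=1010001 popcount=3 -> skip
r=82=1010010 popcount=3 -> skip
r=83=1010011 popcount=4 -> skip
r=84=1010100 popcount=3 -> skip
r=85=1010101 popcount=4 -> skip
r=86=1010110 popcount=4 -> skip
Kept rows: 63

Answer: 63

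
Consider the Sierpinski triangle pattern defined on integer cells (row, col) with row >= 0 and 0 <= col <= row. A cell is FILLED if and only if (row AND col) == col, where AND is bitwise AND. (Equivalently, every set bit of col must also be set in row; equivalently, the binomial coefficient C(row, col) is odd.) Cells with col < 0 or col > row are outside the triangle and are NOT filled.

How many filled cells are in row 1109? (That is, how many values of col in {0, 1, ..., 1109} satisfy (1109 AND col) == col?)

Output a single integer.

1109 in binary = 10001010101
popcount(1109) = number of 1-bits in 10001010101 = 5
A col c satisfies (1109 AND c) == c iff every set bit of c is also set in 1109; each of the 5 set bits of 1109 can independently be on or off in c.
count = 2^5 = 32

Answer: 32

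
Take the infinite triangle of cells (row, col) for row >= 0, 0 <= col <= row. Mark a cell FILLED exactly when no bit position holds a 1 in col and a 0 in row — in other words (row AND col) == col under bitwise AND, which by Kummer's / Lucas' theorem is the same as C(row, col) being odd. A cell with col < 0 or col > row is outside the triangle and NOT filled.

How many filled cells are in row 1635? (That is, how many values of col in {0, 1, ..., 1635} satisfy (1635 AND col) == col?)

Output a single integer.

1635 in binary = 11001100011
popcount(1635) = number of 1-bits in 11001100011 = 6
A col c satisfies (1635 AND c) == c iff every set bit of c is also set in 1635; each of the 6 set bits of 1635 can independently be on or off in c.
count = 2^6 = 64

Answer: 64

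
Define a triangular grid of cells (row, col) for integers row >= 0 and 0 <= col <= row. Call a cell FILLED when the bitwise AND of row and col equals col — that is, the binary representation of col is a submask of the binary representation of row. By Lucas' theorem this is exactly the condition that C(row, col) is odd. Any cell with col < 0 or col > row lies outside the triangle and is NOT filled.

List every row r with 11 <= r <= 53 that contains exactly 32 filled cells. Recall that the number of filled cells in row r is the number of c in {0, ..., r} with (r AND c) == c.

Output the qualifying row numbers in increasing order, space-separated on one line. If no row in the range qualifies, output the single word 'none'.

Answer: 31 47

Derivation:
Row r has 2^popcount(r) filled cells, so we need popcount(r) = log2(32) = 5.
Scan r = 11..53 and keep those with exactly 5 one-bits:
r=11=1011 popcount=3 -> skip
r=12=1100 popcount=2 -> skip
r=13=1101 popcount=3 -> skip
r=14=1110 popcount=3 -> skip
r=15=1111 popcount=4 -> skip
r=16=10000 popcount=1 -> skip
r=17=10001 popcount=2 -> skip
r=18=10010 popcount=2 -> skip
r=19=10011 popcount=3 -> skip
r=20=10100 popcount=2 -> skip
r=21=10101 popcount=3 -> skip
r=22=10110 popcount=3 -> skip
r=23=10111 popcount=4 -> skip
r=24=11000 popcount=2 -> skip
r=25=11001 popcount=3 -> skip
r=26=11010 popcount=3 -> skip
r=27=11011 popcount=4 -> skip
r=28=11100 popcount=3 -> skip
r=29=11101 popcount=4 -> skip
r=30=11110 popcount=4 -> skip
r=31=11111 popcount=5 -> KEEP
r=32=100000 popcount=1 -> skip
r=33=100001 popcount=2 -> skip
r=34=100010 popcount=2 -> skip
r=35=100011 popcount=3 -> skip
r=36=100100 popcount=2 -> skip
r=37=100101 popcount=3 -> skip
r=38=100110 popcount=3 -> skip
r=39=100111 popcount=4 -> skip
r=40=101000 popcount=2 -> skip
r=41=101001 popcount=3 -> skip
r=42=101010 popcount=3 -> skip
r=43=101011 popcount=4 -> skip
r=44=101100 popcount=3 -> skip
r=45=101101 popcount=4 -> skip
r=46=101110 popcount=4 -> skip
r=47=101111 popcount=5 -> KEEP
r=48=110000 popcount=2 -> skip
r=49=110001 popcount=3 -> skip
r=50=110010 popcount=3 -> skip
r=51=110011 popcount=4 -> skip
r=52=110100 popcount=3 -> skip
r=53=110101 popcount=4 -> skip
Kept rows: 31 47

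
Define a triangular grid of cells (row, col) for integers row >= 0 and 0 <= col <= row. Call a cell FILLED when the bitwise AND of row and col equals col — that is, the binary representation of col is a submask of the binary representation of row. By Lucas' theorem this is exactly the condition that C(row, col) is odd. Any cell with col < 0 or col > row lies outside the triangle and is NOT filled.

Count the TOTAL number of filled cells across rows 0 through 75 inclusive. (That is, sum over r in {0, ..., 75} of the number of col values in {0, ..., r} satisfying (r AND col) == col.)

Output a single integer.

r0=0 pc0: +1 =1
r1=1 pc1: +2 =3
r2=10 pc1: +2 =5
r3=11 pc2: +4 =9
r4=100 pc1: +2 =11
r5=101 pc2: +4 =15
r6=110 pc2: +4 =19
r7=111 pc3: +8 =27
r8=1000 pc1: +2 =29
r9=1001 pc2: +4 =33
r10=1010 pc2: +4 =37
r11=1011 pc3: +8 =45
r12=1100 pc2: +4 =49
r13=1101 pc3: +8 =57
r14=1110 pc3: +8 =65
r15=1111 pc4: +16 =81
r16=10000 pc1: +2 =83
r17=10001 pc2: +4 =87
r18=10010 pc2: +4 =91
r19=10011 pc3: +8 =99
r20=10100 pc2: +4 =103
r21=10101 pc3: +8 =111
r22=10110 pc3: +8 =119
r23=10111 pc4: +16 =135
r24=11000 pc2: +4 =139
r25=11001 pc3: +8 =147
r26=11010 pc3: +8 =155
r27=11011 pc4: +16 =171
r28=11100 pc3: +8 =179
r29=11101 pc4: +16 =195
r30=11110 pc4: +16 =211
r31=11111 pc5: +32 =243
r32=100000 pc1: +2 =245
r33=100001 pc2: +4 =249
r34=100010 pc2: +4 =253
r35=100011 pc3: +8 =261
r36=100100 pc2: +4 =265
r37=100101 pc3: +8 =273
r38=100110 pc3: +8 =281
r39=100111 pc4: +16 =297
r40=101000 pc2: +4 =301
r41=101001 pc3: +8 =309
r42=101010 pc3: +8 =317
r43=101011 pc4: +16 =333
r44=101100 pc3: +8 =341
r45=101101 pc4: +16 =357
r46=101110 pc4: +16 =373
r47=101111 pc5: +32 =405
r48=110000 pc2: +4 =409
r49=110001 pc3: +8 =417
r50=110010 pc3: +8 =425
r51=110011 pc4: +16 =441
r52=110100 pc3: +8 =449
r53=110101 pc4: +16 =465
r54=110110 pc4: +16 =481
r55=110111 pc5: +32 =513
r56=111000 pc3: +8 =521
r57=111001 pc4: +16 =537
r58=111010 pc4: +16 =553
r59=111011 pc5: +32 =585
r60=111100 pc4: +16 =601
r61=111101 pc5: +32 =633
r62=111110 pc5: +32 =665
r63=111111 pc6: +64 =729
r64=1000000 pc1: +2 =731
r65=1000001 pc2: +4 =735
r66=1000010 pc2: +4 =739
r67=1000011 pc3: +8 =747
r68=1000100 pc2: +4 =751
r69=1000101 pc3: +8 =759
r70=1000110 pc3: +8 =767
r71=1000111 pc4: +16 =783
r72=1001000 pc2: +4 =787
r73=1001001 pc3: +8 =795
r74=1001010 pc3: +8 =803
r75=1001011 pc4: +16 =819

Answer: 819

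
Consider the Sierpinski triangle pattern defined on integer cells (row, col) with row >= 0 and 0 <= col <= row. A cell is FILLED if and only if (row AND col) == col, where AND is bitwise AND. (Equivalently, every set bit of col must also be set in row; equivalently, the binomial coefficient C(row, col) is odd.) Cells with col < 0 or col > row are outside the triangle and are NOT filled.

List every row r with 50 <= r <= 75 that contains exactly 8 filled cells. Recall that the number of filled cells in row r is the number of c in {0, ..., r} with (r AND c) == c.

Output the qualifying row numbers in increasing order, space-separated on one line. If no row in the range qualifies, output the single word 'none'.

Row r has 2^popcount(r) filled cells, so we need popcount(r) = log2(8) = 3.
Scan r = 50..75 and keep those with exactly 3 one-bits:
r=50=110010 popcount=3 -> KEEP
r=51=110011 popcount=4 -> skip
r=52=110100 popcount=3 -> KEEP
r=53=110101 popcount=4 -> skip
r=54=110110 popcount=4 -> skip
r=55=110111 popcount=5 -> skip
r=56=111000 popcount=3 -> KEEP
r=57=111001 popcount=4 -> skip
r=58=111010 popcount=4 -> skip
r=59=111011 popcount=5 -> skip
r=60=111100 popcount=4 -> skip
r=61=111101 popcount=5 -> skip
r=62=111110 popcount=5 -> skip
r=63=111111 popcount=6 -> skip
r=64=1000000 popcount=1 -> skip
r=65=1000001 popcount=2 -> skip
r=66=1000010 popcount=2 -> skip
r=67=1000011 popcount=3 -> KEEP
r=68=1000100 popcount=2 -> skip
r=69=1000101 popcount=3 -> KEEP
r=70=1000110 popcount=3 -> KEEP
r=71=1000111 popcount=4 -> skip
r=72=1001000 popcount=2 -> skip
r=73=1001001 popcount=3 -> KEEP
r=74=1001010 popcount=3 -> KEEP
r=75=1001011 popcount=4 -> skip
Kept rows: 50 52 56 67 69 70 73 74

Answer: 50 52 56 67 69 70 73 74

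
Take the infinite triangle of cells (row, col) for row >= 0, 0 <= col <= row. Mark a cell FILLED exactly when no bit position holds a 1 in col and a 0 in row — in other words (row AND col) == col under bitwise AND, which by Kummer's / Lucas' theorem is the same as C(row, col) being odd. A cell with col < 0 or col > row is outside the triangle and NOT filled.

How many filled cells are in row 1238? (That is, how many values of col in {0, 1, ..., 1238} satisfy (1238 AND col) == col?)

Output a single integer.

1238 in binary = 10011010110
popcount(1238) = number of 1-bits in 10011010110 = 6
A col c satisfies (1238 AND c) == c iff every set bit of c is also set in 1238; each of the 6 set bits of 1238 can independently be on or off in c.
count = 2^6 = 64

Answer: 64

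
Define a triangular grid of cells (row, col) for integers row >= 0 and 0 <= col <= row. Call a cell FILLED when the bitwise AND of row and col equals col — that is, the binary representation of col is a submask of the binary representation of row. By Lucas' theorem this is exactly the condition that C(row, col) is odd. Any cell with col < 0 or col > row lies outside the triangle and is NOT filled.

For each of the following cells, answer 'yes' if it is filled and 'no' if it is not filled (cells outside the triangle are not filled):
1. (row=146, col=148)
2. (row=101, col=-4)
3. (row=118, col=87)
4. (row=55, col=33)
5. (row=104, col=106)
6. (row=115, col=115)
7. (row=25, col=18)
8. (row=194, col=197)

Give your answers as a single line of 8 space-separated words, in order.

(146,148): col outside [0, 146] -> not filled
(101,-4): col outside [0, 101] -> not filled
(118,87): row=0b1110110, col=0b1010111, row AND col = 0b1010110 = 86; 86 != 87 -> empty
(55,33): row=0b110111, col=0b100001, row AND col = 0b100001 = 33; 33 == 33 -> filled
(104,106): col outside [0, 104] -> not filled
(115,115): row=0b1110011, col=0b1110011, row AND col = 0b1110011 = 115; 115 == 115 -> filled
(25,18): row=0b11001, col=0b10010, row AND col = 0b10000 = 16; 16 != 18 -> empty
(194,197): col outside [0, 194] -> not filled

Answer: no no no yes no yes no no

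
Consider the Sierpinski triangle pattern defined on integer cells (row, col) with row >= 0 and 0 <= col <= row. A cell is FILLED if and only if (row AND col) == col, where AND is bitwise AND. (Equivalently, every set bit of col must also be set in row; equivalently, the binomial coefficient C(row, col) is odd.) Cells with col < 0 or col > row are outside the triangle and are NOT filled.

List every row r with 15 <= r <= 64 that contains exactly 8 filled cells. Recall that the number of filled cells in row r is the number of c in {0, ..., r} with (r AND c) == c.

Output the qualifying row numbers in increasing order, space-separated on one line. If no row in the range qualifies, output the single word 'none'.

Row r has 2^popcount(r) filled cells, so we need popcount(r) = log2(8) = 3.
Scan r = 15..64 and keep those with exactly 3 one-bits:
r=15=1111 popcount=4 -> skip
r=16=10000 popcount=1 -> skip
r=17=10001 popcount=2 -> skip
r=18=10010 popcount=2 -> skip
r=19=10011 popcount=3 -> KEEP
r=20=10100 popcount=2 -> skip
r=21=10101 popcount=3 -> KEEP
r=22=10110 popcount=3 -> KEEP
r=23=10111 popcount=4 -> skip
r=24=11000 popcount=2 -> skip
r=25=11001 popcount=3 -> KEEP
r=26=11010 popcount=3 -> KEEP
r=27=11011 popcount=4 -> skip
r=28=11100 popcount=3 -> KEEP
r=29=11101 popcount=4 -> skip
r=30=11110 popcount=4 -> skip
r=31=11111 popcount=5 -> skip
r=32=100000 popcount=1 -> skip
r=33=100001 popcount=2 -> skip
r=34=100010 popcount=2 -> skip
r=35=100011 popcount=3 -> KEEP
r=36=100100 popcount=2 -> skip
r=37=100101 popcount=3 -> KEEP
r=38=100110 popcount=3 -> KEEP
r=39=100111 popcount=4 -> skip
r=40=101000 popcount=2 -> skip
r=41=101001 popcount=3 -> KEEP
r=42=101010 popcount=3 -> KEEP
r=43=101011 popcount=4 -> skip
r=44=101100 popcount=3 -> KEEP
r=45=101101 popcount=4 -> skip
r=46=101110 popcount=4 -> skip
r=47=101111 popcount=5 -> skip
r=48=110000 popcount=2 -> skip
r=49=110001 popcount=3 -> KEEP
r=50=110010 popcount=3 -> KEEP
r=51=110011 popcount=4 -> skip
r=52=110100 popcount=3 -> KEEP
r=53=110101 popcount=4 -> skip
r=54=110110 popcount=4 -> skip
r=55=110111 popcount=5 -> skip
r=56=111000 popcount=3 -> KEEP
r=57=111001 popcount=4 -> skip
r=58=111010 popcount=4 -> skip
r=59=111011 popcount=5 -> skip
r=60=111100 popcount=4 -> skip
r=61=111101 popcount=5 -> skip
r=62=111110 popcount=5 -> skip
r=63=111111 popcount=6 -> skip
r=64=1000000 popcount=1 -> skip
Kept rows: 19 21 22 25 26 28 35 37 38 41 42 44 49 50 52 56

Answer: 19 21 22 25 26 28 35 37 38 41 42 44 49 50 52 56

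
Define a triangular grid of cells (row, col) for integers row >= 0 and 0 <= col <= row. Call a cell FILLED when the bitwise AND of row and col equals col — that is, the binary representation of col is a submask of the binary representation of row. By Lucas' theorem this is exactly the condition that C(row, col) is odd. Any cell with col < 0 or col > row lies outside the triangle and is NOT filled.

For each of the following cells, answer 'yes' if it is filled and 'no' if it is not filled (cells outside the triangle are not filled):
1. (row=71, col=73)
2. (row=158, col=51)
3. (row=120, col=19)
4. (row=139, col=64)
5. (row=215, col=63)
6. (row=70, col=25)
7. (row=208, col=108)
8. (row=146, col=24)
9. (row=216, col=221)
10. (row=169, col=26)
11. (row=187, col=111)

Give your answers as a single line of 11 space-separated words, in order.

(71,73): col outside [0, 71] -> not filled
(158,51): row=0b10011110, col=0b110011, row AND col = 0b10010 = 18; 18 != 51 -> empty
(120,19): row=0b1111000, col=0b10011, row AND col = 0b10000 = 16; 16 != 19 -> empty
(139,64): row=0b10001011, col=0b1000000, row AND col = 0b0 = 0; 0 != 64 -> empty
(215,63): row=0b11010111, col=0b111111, row AND col = 0b10111 = 23; 23 != 63 -> empty
(70,25): row=0b1000110, col=0b11001, row AND col = 0b0 = 0; 0 != 25 -> empty
(208,108): row=0b11010000, col=0b1101100, row AND col = 0b1000000 = 64; 64 != 108 -> empty
(146,24): row=0b10010010, col=0b11000, row AND col = 0b10000 = 16; 16 != 24 -> empty
(216,221): col outside [0, 216] -> not filled
(169,26): row=0b10101001, col=0b11010, row AND col = 0b1000 = 8; 8 != 26 -> empty
(187,111): row=0b10111011, col=0b1101111, row AND col = 0b101011 = 43; 43 != 111 -> empty

Answer: no no no no no no no no no no no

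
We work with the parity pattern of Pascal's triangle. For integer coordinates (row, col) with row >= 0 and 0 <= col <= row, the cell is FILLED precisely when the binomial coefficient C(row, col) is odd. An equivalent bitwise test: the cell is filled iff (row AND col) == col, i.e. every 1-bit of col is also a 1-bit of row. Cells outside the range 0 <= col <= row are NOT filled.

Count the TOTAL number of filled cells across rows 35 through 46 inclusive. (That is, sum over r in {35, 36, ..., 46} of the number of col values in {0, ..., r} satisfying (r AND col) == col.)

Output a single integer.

Answer: 120

Derivation:
r35=100011 pc3: +8 =8
r36=100100 pc2: +4 =12
r37=100101 pc3: +8 =20
r38=100110 pc3: +8 =28
r39=100111 pc4: +16 =44
r40=101000 pc2: +4 =48
r41=101001 pc3: +8 =56
r42=101010 pc3: +8 =64
r43=101011 pc4: +16 =80
r44=101100 pc3: +8 =88
r45=101101 pc4: +16 =104
r46=101110 pc4: +16 =120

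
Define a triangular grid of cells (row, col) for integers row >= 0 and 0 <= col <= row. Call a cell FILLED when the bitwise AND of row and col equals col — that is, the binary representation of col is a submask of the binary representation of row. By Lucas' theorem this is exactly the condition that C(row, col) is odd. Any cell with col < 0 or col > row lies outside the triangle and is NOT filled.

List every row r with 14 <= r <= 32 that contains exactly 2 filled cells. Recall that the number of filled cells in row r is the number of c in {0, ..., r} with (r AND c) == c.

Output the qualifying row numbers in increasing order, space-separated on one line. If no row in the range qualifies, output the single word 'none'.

Row r has 2^popcount(r) filled cells, so we need popcount(r) = log2(2) = 1.
Scan r = 14..32 and keep those with exactly 1 one-bits:
r=14=1110 popcount=3 -> skip
r=15=1111 popcount=4 -> skip
r=16=10000 popcount=1 -> KEEP
r=17=10001 popcount=2 -> skip
r=18=10010 popcount=2 -> skip
r=19=10011 popcount=3 -> skip
r=20=10100 popcount=2 -> skip
r=21=10101 popcount=3 -> skip
r=22=10110 popcount=3 -> skip
r=23=10111 popcount=4 -> skip
r=24=11000 popcount=2 -> skip
r=25=11001 popcount=3 -> skip
r=26=11010 popcount=3 -> skip
r=27=11011 popcount=4 -> skip
r=28=11100 popcount=3 -> skip
r=29=11101 popcount=4 -> skip
r=30=11110 popcount=4 -> skip
r=31=11111 popcount=5 -> skip
r=32=100000 popcount=1 -> KEEP
Kept rows: 16 32

Answer: 16 32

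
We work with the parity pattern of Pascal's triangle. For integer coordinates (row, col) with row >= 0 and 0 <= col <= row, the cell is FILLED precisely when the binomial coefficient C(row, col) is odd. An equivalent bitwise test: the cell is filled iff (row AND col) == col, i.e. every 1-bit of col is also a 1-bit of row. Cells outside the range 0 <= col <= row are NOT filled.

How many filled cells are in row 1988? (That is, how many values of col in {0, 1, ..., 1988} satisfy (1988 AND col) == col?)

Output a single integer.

1988 in binary = 11111000100
popcount(1988) = number of 1-bits in 11111000100 = 6
A col c satisfies (1988 AND c) == c iff every set bit of c is also set in 1988; each of the 6 set bits of 1988 can independently be on or off in c.
count = 2^6 = 64

Answer: 64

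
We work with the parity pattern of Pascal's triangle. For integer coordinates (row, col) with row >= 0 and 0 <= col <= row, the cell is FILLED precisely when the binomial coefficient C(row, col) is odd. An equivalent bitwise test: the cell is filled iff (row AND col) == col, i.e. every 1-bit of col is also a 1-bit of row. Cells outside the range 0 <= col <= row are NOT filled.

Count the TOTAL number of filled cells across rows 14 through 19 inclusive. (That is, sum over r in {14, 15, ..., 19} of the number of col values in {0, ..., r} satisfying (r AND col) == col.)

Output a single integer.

r14=1110 pc3: +8 =8
r15=1111 pc4: +16 =24
r16=10000 pc1: +2 =26
r17=10001 pc2: +4 =30
r18=10010 pc2: +4 =34
r19=10011 pc3: +8 =42

Answer: 42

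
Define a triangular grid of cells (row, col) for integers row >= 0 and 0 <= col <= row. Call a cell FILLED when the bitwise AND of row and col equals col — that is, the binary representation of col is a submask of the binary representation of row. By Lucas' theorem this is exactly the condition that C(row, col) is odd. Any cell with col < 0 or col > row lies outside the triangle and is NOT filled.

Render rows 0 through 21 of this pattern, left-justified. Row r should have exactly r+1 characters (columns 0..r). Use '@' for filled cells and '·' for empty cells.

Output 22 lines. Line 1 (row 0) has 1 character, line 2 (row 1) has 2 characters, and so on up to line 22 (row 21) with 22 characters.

Answer: @
@@
@·@
@@@@
@···@
@@··@@
@·@·@·@
@@@@@@@@
@·······@
@@······@@
@·@·····@·@
@@@@····@@@@
@···@···@···@
@@··@@··@@··@@
@·@·@·@·@·@·@·@
@@@@@@@@@@@@@@@@
@···············@
@@··············@@
@·@·············@·@
@@@@············@@@@
@···@···········@···@
@@··@@··········@@··@@

Derivation:
r0=0: @
r1=1: @@
r2=10: @·@
r3=11: @@@@
r4=100: @···@
r5=101: @@··@@
r6=110: @·@·@·@
r7=111: @@@@@@@@
r8=1000: @·······@
r9=1001: @@······@@
r10=1010: @·@·····@·@
r11=1011: @@@@····@@@@
r12=1100: @···@···@···@
r13=1101: @@··@@··@@··@@
r14=1110: @·@·@·@·@·@·@·@
r15=1111: @@@@@@@@@@@@@@@@
r16=10000: @···············@
r17=10001: @@··············@@
r18=10010: @·@·············@·@
r19=10011: @@@@············@@@@
r20=10100: @···@···········@···@
r21=10101: @@··@@··········@@··@@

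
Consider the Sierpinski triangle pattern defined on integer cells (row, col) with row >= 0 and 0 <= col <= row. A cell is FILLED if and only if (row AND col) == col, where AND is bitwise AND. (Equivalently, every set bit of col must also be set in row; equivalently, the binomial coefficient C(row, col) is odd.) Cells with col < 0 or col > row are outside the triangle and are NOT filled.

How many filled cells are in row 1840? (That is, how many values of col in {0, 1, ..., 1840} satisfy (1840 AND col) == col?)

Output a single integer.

Answer: 32

Derivation:
1840 in binary = 11100110000
popcount(1840) = number of 1-bits in 11100110000 = 5
A col c satisfies (1840 AND c) == c iff every set bit of c is also set in 1840; each of the 5 set bits of 1840 can independently be on or off in c.
count = 2^5 = 32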